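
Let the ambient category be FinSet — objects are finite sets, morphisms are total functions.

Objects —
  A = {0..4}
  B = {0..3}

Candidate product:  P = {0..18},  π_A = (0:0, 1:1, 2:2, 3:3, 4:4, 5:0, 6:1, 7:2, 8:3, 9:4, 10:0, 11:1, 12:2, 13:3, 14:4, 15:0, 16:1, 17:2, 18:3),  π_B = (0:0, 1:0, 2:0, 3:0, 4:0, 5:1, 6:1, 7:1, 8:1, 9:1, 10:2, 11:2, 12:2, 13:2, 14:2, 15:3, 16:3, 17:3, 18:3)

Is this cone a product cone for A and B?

Answer: NOT A VALID PRODUCT — |P|=19 ≠ |A|·|B|=20

Derivation:
|A|·|B| = 5·4 = 20;  |P| = 19
  → cardinalities differ; no bijection possible.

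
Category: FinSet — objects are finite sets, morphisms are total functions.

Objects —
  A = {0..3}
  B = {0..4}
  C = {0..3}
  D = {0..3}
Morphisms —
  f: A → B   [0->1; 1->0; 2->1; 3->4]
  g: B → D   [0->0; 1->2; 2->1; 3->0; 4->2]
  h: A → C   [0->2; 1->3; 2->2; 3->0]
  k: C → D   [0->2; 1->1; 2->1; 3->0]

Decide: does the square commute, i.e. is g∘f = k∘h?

Answer: DOES NOT COMMUTE

Derivation:
Path 1 = f;g:
  0 f→1 g→2
  1 f→0 g→0
  2 f→1 g→2
  3 f→4 g→2
  composite₁ = [0->2; 1->0; 2->2; 3->2]
Path 2 = h;k:
  0 h→2 k→1
  1 h→3 k→0
  2 h→2 k→1
  3 h→0 k→2
  composite₂ = [0->1; 1->0; 2->1; 3->2]
Equal? distinct morphisms ✗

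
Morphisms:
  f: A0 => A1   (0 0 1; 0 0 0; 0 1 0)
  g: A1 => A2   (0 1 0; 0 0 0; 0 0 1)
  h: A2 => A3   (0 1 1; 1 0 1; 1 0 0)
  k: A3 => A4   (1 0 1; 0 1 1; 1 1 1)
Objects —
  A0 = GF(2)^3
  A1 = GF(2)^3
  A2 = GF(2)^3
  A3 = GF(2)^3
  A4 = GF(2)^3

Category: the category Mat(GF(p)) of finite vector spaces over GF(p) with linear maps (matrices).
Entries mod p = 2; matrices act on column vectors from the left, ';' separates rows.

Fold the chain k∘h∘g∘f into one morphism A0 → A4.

Answer: (0 1 0; 0 1 0; 0 0 0)

Work:
  e0=⟨1,0,0⟩ f=>⟨0,0,0⟩ g=>⟨0,0,0⟩ h=>⟨0,0,0⟩ k=>⟨0,0,0⟩
  e1=⟨0,1,0⟩ f=>⟨0,0,1⟩ g=>⟨0,0,1⟩ h=>⟨1,1,0⟩ k=>⟨1,1,0⟩
  e2=⟨0,0,1⟩ f=>⟨1,0,0⟩ g=>⟨0,0,0⟩ h=>⟨0,0,0⟩ k=>⟨0,0,0⟩
composite: (0 1 0; 0 1 0; 0 0 0)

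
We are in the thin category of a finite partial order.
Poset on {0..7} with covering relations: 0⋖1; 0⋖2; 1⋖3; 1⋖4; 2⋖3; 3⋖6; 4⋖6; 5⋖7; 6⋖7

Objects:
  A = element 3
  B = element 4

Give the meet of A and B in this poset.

{x : x⊑A ∧ x⊑B} = {0,1}  (A=3, B=4)
  0 ⊑ 1
  1 ⊑ 1
glb = 1

Answer: A∧B = 1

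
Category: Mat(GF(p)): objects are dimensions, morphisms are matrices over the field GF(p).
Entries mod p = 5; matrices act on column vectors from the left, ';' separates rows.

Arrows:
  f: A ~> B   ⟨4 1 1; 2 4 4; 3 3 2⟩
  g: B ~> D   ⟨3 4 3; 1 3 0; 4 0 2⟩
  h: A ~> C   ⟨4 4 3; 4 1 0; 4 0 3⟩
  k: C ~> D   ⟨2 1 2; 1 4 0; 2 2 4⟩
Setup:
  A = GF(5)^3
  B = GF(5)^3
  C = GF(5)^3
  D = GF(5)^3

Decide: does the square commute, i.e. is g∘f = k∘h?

Answer: DOES NOT COMMUTE

Trace:
Along f;g (path 1):
  e0=⟨1,0,0⟩ f~>⟨4,2,3⟩ g~>⟨4,0,2⟩
  e1=⟨0,1,0⟩ f~>⟨1,4,3⟩ g~>⟨3,3,0⟩
  e2=⟨0,0,1⟩ f~>⟨1,4,2⟩ g~>⟨0,3,3⟩
  ⟦path⟧₁ = ⟨4 3 0; 0 3 3; 2 0 3⟩
Along h;k (path 2):
  e0=⟨1,0,0⟩ h~>⟨4,4,4⟩ k~>⟨0,0,2⟩
  e1=⟨0,1,0⟩ h~>⟨4,1,0⟩ k~>⟨4,3,0⟩
  e2=⟨0,0,1⟩ h~>⟨3,0,3⟩ k~>⟨2,3,3⟩
  ⟦path⟧₂ = ⟨0 4 2; 0 3 3; 2 0 3⟩
Equal? NO — does not commute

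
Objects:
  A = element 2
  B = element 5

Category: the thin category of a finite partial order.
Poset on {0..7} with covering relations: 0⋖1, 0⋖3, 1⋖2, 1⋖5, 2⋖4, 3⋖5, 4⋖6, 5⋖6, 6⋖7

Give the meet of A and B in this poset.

Answer: A∧B = 1

Derivation:
Lower bounds of A=2 and B=5: {0,1}
  0 <= 1
  1 <= 1
glb = 1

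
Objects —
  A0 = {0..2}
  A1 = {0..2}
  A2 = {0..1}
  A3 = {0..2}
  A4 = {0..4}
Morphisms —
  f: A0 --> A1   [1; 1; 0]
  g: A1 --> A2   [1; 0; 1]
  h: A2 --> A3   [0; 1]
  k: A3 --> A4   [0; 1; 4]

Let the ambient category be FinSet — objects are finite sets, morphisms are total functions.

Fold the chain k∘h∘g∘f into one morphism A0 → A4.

Answer: [0; 0; 1]

Derivation:
  0 f-->1 g-->0 h-->0 k-->0
  1 f-->1 g-->0 h-->0 k-->0
  2 f-->0 g-->1 h-->1 k-->1
⟦path⟧: [0; 0; 1]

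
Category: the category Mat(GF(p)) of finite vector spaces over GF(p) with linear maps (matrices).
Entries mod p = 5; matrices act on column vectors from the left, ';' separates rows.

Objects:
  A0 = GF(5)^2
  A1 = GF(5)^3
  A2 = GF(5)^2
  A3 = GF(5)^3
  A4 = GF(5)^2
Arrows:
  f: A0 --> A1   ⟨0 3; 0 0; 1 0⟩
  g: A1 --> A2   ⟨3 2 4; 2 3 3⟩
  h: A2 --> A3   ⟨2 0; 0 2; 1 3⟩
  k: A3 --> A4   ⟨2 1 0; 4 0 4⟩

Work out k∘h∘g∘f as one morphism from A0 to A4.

Answer: ⟨2 3; 4 0⟩

Work:
  e0=[1,0] f-->[0,0,1] g-->[4,3] h-->[3,1,3] k-->[2,4]
  e1=[0,1] f-->[3,0,0] g-->[4,1] h-->[3,2,2] k-->[3,0]
result: ⟨2 3; 4 0⟩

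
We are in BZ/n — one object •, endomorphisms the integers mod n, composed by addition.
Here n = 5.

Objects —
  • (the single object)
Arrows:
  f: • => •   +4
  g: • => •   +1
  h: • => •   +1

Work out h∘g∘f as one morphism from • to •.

  0 +4≡4 +1≡0 +1≡1  (mod 5)
composite: +1

Answer: +1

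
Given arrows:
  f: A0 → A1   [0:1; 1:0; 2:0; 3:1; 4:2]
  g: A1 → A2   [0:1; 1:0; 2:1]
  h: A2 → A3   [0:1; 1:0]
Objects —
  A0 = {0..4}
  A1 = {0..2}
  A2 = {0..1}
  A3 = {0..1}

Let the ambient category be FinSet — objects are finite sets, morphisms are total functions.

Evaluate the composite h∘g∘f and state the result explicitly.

  0 f→1 g→0 h→1
  1 f→0 g→1 h→0
  2 f→0 g→1 h→0
  3 f→1 g→0 h→1
  4 f→2 g→1 h→0
result: [0:1; 1:0; 2:0; 3:1; 4:0]

Answer: [0:1; 1:0; 2:0; 3:1; 4:0]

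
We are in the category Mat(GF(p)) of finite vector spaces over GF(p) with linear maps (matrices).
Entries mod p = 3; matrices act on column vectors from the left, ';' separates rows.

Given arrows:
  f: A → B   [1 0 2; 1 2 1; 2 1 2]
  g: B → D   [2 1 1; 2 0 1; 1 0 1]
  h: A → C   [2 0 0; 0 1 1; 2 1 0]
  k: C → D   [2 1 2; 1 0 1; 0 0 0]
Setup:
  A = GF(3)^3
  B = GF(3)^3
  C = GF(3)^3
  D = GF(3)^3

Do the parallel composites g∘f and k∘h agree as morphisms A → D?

Answer: DOES NOT COMMUTE

Trace:
1) trace f;g:
  e0=[1,0,0] f→[1,1,2] g→[2,1,0]
  e1=[0,1,0] f→[0,2,1] g→[0,1,1]
  e2=[0,0,1] f→[2,1,2] g→[1,0,1]
  result₁ = [2 0 1; 1 1 0; 0 1 1]
2) trace h;k:
  e0=[1,0,0] h→[2,0,2] k→[2,1,0]
  e1=[0,1,0] h→[0,1,1] k→[0,1,0]
  e2=[0,0,1] h→[0,1,0] k→[1,0,0]
  result₂ = [2 0 1; 1 1 0; 0 0 0]
Equal? differ; not commutative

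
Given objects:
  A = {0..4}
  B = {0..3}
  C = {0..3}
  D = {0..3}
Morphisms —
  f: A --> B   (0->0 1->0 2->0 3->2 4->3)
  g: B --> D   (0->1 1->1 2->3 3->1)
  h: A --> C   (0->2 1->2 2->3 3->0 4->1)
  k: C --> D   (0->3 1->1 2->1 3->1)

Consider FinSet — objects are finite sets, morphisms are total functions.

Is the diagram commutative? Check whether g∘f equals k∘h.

Along f;g (path 1):
  0 f-->0 g-->1
  1 f-->0 g-->1
  2 f-->0 g-->1
  3 f-->2 g-->3
  4 f-->3 g-->1
  ⟦path⟧₁ = (0->1 1->1 2->1 3->3 4->1)
Along h;k (path 2):
  0 h-->2 k-->1
  1 h-->2 k-->1
  2 h-->3 k-->1
  3 h-->0 k-->3
  4 h-->1 k-->1
  ⟦path⟧₂ = (0->1 1->1 2->1 3->3 4->1)
Equal? same morphism ✓

Answer: COMMUTES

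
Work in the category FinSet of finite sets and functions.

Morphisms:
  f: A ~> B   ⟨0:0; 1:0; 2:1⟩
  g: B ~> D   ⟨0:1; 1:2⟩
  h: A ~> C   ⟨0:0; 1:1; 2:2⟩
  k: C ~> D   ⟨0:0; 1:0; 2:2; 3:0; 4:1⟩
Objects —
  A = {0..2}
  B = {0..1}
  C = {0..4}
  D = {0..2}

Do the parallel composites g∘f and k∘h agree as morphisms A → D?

Answer: DOES NOT COMMUTE

Derivation:
Path 1 = f;g:
  0 f~>0 g~>1
  1 f~>0 g~>1
  2 f~>1 g~>2
  result₁ = ⟨0:1; 1:1; 2:2⟩
Path 2 = h;k:
  0 h~>0 k~>0
  1 h~>1 k~>0
  2 h~>2 k~>2
  result₂ = ⟨0:0; 1:0; 2:2⟩
Equal? differ; not commutative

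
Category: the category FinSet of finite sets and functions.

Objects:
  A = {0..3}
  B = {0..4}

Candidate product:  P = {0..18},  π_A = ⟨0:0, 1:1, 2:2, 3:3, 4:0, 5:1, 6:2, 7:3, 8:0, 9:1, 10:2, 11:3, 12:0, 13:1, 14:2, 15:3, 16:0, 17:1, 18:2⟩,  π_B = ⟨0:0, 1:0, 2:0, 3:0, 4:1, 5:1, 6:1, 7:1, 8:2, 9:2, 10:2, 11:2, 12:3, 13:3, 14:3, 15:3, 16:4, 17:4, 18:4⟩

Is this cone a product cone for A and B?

|A|·|B| = 4·5 = 20;  |P| = 19
  → cardinalities differ; no bijection possible.

Answer: NOT A VALID PRODUCT — |P|=19 ≠ |A|·|B|=20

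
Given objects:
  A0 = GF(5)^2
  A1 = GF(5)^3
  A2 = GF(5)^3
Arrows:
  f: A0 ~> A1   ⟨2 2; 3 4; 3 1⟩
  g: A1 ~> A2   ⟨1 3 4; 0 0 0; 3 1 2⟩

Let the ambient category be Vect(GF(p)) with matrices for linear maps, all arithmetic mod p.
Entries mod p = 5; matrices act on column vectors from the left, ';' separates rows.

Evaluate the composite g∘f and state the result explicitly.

  e0=⟨1,0⟩ f~>⟨2,3,3⟩ g~>⟨3,0,0⟩
  e1=⟨0,1⟩ f~>⟨2,4,1⟩ g~>⟨3,0,2⟩
result: ⟨3 3; 0 0; 0 2⟩

Answer: ⟨3 3; 0 0; 0 2⟩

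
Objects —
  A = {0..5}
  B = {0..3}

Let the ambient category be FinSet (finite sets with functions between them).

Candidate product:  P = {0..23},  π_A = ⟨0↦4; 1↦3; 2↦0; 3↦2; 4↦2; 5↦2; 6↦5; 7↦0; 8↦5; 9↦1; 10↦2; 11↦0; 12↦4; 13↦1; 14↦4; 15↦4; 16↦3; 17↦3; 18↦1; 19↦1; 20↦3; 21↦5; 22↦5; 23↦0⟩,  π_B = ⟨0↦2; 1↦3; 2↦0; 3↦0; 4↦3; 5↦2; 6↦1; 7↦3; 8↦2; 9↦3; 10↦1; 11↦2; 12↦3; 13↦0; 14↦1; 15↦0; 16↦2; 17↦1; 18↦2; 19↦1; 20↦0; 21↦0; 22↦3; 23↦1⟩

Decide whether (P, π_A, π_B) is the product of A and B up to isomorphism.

Answer: VALID PRODUCT

Trace:
|A|·|B| = 6·4 = 24;  |P| = 24
Check the pairing map k ↦ (π_A(k), π_B(k)):
  0 ↦ (4,2)
  1 ↦ (3,3)
  2 ↦ (0,0)
  3 ↦ (2,0)
  4 ↦ (2,3)
  5 ↦ (2,2)
  6 ↦ (5,1)
  7 ↦ (0,3)
  8 ↦ (5,2)
  9 ↦ (1,3)
  10 ↦ (2,1)
  11 ↦ (0,2)
  12 ↦ (4,3)
  13 ↦ (1,0)
  14 ↦ (4,1)
  15 ↦ (4,0)
  16 ↦ (3,2)
  17 ↦ (3,1)
  18 ↦ (1,2)
  19 ↦ (1,1)
  20 ↦ (3,0)
  21 ↦ (5,0)
  22 ↦ (5,3)
  23 ↦ (0,1)
distinct pairs in image: 24 / 24 needed
  → bijection onto A×B; projections well-typed.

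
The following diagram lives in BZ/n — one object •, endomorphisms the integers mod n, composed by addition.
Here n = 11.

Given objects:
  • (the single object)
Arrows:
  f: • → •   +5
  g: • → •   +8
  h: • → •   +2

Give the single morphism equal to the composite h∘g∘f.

Answer: +4

Derivation:
  0 +5≡5 +8≡2 +2≡4  (mod 11)
result: +4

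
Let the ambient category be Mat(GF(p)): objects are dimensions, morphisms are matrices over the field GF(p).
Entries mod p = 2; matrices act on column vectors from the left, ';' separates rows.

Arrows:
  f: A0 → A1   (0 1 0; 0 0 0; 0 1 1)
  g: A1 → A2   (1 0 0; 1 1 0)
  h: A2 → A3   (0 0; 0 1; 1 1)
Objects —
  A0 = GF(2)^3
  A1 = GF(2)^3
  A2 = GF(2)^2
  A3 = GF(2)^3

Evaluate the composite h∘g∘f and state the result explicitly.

  e0=(1,0,0) f→(0,0,0) g→(0,0) h→(0,0,0)
  e1=(0,1,0) f→(1,0,1) g→(1,1) h→(0,1,0)
  e2=(0,0,1) f→(0,0,1) g→(0,0) h→(0,0,0)
composite: (0 0 0; 0 1 0; 0 0 0)

Answer: (0 0 0; 0 1 0; 0 0 0)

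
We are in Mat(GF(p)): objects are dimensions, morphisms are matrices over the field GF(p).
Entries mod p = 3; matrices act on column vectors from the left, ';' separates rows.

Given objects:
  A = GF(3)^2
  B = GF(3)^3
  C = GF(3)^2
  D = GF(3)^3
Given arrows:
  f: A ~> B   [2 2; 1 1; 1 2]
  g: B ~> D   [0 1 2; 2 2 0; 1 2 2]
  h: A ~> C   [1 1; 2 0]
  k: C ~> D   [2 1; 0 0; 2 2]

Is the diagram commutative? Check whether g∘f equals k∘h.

Along f;g (path 1):
  e0=[1,0] f~>[2,1,1] g~>[0,0,0]
  e1=[0,1] f~>[2,1,2] g~>[2,0,2]
  ⟦path⟧₁ = [0 2; 0 0; 0 2]
Along h;k (path 2):
  e0=[1,0] h~>[1,2] k~>[1,0,0]
  e1=[0,1] h~>[1,0] k~>[2,0,2]
  ⟦path⟧₂ = [1 2; 0 0; 0 2]
Equal? distinct morphisms ✗

Answer: DOES NOT COMMUTE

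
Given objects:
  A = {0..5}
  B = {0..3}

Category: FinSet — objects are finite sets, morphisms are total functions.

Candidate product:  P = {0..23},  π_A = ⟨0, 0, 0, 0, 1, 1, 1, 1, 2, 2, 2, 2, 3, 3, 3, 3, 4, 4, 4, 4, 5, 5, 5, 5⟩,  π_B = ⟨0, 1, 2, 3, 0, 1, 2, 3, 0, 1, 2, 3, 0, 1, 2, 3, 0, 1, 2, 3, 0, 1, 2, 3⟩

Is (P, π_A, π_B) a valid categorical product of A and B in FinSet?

Answer: VALID PRODUCT

Work:
|A|·|B| = 6·4 = 24;  |P| = 24
Check the pairing map k ↦ (π_A(k), π_B(k)):
  0 ↦ (0,0)
  1 ↦ (0,1)
  2 ↦ (0,2)
  3 ↦ (0,3)
  4 ↦ (1,0)
  5 ↦ (1,1)
  6 ↦ (1,2)
  7 ↦ (1,3)
  8 ↦ (2,0)
  9 ↦ (2,1)
  10 ↦ (2,2)
  11 ↦ (2,3)
  12 ↦ (3,0)
  13 ↦ (3,1)
  14 ↦ (3,2)
  15 ↦ (3,3)
  16 ↦ (4,0)
  17 ↦ (4,1)
  18 ↦ (4,2)
  19 ↦ (4,3)
  20 ↦ (5,0)
  21 ↦ (5,1)
  22 ↦ (5,2)
  23 ↦ (5,3)
distinct pairs in image: 24 / 24 needed
  → bijection onto A×B; projections well-typed.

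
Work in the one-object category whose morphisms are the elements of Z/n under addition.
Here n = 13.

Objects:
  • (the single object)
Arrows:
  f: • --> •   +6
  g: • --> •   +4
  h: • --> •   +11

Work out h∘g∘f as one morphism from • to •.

Answer: +8

Work:
  0 +6≡6 +4≡10 +11≡8  (mod 13)
⟦path⟧: +8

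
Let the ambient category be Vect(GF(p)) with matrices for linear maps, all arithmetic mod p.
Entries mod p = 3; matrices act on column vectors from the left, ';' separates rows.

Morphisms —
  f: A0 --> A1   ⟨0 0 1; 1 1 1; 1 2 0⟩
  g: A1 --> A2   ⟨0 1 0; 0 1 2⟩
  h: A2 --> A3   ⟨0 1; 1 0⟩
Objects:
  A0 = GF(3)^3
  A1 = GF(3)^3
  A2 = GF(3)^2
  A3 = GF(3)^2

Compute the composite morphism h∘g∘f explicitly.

Answer: ⟨0 2 1; 1 1 1⟩

Trace:
  e0=[1,0,0] f-->[0,1,1] g-->[1,0] h-->[0,1]
  e1=[0,1,0] f-->[0,1,2] g-->[1,2] h-->[2,1]
  e2=[0,0,1] f-->[1,1,0] g-->[1,1] h-->[1,1]
composite: ⟨0 2 1; 1 1 1⟩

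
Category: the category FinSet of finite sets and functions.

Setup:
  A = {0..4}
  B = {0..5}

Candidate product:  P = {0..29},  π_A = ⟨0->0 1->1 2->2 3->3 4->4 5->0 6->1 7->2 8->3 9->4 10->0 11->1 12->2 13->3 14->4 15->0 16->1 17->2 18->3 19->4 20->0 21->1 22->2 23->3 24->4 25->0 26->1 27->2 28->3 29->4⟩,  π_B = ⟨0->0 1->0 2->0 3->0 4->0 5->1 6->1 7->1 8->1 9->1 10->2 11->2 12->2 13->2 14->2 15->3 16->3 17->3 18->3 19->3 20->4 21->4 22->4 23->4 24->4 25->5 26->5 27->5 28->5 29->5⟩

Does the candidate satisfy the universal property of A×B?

|A|·|B| = 5·6 = 30;  |P| = 30
Check the pairing map k ↦ (π_A(k), π_B(k)):
  0 -> (0,0)
  1 -> (1,0)
  2 -> (2,0)
  3 -> (3,0)
  4 -> (4,0)
  5 -> (0,1)
  6 -> (1,1)
  7 -> (2,1)
  8 -> (3,1)
  9 -> (4,1)
  10 -> (0,2)
  11 -> (1,2)
  12 -> (2,2)
  13 -> (3,2)
  14 -> (4,2)
  15 -> (0,3)
  16 -> (1,3)
  17 -> (2,3)
  18 -> (3,3)
  19 -> (4,3)
  20 -> (0,4)
  21 -> (1,4)
  22 -> (2,4)
  23 -> (3,4)
  24 -> (4,4)
  25 -> (0,5)
  26 -> (1,5)
  27 -> (2,5)
  28 -> (3,5)
  29 -> (4,5)
distinct pairs in image: 30 / 30 needed
  → bijection onto A×B; projections well-typed.

Answer: VALID PRODUCT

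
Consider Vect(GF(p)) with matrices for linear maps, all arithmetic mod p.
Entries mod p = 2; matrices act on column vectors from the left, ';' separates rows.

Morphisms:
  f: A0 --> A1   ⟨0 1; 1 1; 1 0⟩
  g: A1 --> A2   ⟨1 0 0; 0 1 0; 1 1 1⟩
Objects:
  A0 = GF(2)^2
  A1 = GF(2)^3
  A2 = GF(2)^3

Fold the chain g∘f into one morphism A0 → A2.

  e0=⟨1,0⟩ f-->⟨0,1,1⟩ g-->⟨0,1,0⟩
  e1=⟨0,1⟩ f-->⟨1,1,0⟩ g-->⟨1,1,0⟩
⟦path⟧: ⟨0 1; 1 1; 0 0⟩

Answer: ⟨0 1; 1 1; 0 0⟩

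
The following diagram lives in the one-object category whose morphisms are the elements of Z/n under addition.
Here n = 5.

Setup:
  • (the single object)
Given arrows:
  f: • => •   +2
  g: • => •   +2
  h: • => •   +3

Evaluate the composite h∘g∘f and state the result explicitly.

  0 +2≡2 +2≡4 +3≡2  (mod 5)
result: +2

Answer: +2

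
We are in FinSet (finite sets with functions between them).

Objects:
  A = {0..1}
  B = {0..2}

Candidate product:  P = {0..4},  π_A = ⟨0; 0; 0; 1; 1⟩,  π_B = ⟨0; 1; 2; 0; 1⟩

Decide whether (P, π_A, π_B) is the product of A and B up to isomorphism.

|A|·|B| = 2·3 = 6;  |P| = 5
  → cardinalities differ; no bijection possible.

Answer: NOT A VALID PRODUCT — |P|=5 ≠ |A|·|B|=6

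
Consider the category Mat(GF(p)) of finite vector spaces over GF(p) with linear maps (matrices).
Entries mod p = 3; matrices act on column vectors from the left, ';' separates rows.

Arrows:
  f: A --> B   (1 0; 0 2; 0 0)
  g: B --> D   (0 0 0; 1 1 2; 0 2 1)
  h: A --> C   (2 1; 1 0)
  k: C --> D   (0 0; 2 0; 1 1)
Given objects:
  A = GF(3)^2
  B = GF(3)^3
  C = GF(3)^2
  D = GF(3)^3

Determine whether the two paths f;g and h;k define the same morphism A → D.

Answer: COMMUTES

Work:
Path 1 = f;g:
  e0=[1,0] f-->[1,0,0] g-->[0,1,0]
  e1=[0,1] f-->[0,2,0] g-->[0,2,1]
  result₁ = (0 0; 1 2; 0 1)
Path 2 = h;k:
  e0=[1,0] h-->[2,1] k-->[0,1,0]
  e1=[0,1] h-->[1,0] k-->[0,2,1]
  result₂ = (0 0; 1 2; 0 1)
Equal? equal; square commutes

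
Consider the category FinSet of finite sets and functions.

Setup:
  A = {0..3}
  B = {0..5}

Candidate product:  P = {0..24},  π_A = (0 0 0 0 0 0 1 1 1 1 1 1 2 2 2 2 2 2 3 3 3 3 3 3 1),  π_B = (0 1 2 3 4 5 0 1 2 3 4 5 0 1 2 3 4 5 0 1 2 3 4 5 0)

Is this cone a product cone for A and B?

|A|·|B| = 4·6 = 24;  |P| = 25
  → cardinalities differ; no bijection possible.

Answer: NOT A VALID PRODUCT — |P|=25 ≠ |A|·|B|=24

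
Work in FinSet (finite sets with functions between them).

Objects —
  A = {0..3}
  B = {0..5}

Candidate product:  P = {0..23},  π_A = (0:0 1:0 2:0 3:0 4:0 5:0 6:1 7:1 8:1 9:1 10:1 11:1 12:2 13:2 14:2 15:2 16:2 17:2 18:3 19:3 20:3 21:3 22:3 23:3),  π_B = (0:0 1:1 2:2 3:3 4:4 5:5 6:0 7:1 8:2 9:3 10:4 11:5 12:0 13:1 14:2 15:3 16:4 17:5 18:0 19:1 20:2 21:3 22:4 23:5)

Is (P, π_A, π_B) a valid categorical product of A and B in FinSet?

Answer: VALID PRODUCT

Trace:
|A|·|B| = 4·6 = 24;  |P| = 24
Check the pairing map k ↦ (π_A(k), π_B(k)):
  0 : (0,0)
  1 : (0,1)
  2 : (0,2)
  3 : (0,3)
  4 : (0,4)
  5 : (0,5)
  6 : (1,0)
  7 : (1,1)
  8 : (1,2)
  9 : (1,3)
  10 : (1,4)
  11 : (1,5)
  12 : (2,0)
  13 : (2,1)
  14 : (2,2)
  15 : (2,3)
  16 : (2,4)
  17 : (2,5)
  18 : (3,0)
  19 : (3,1)
  20 : (3,2)
  21 : (3,3)
  22 : (3,4)
  23 : (3,5)
distinct pairs in image: 24 / 24 needed
  → bijection onto A×B; projections well-typed.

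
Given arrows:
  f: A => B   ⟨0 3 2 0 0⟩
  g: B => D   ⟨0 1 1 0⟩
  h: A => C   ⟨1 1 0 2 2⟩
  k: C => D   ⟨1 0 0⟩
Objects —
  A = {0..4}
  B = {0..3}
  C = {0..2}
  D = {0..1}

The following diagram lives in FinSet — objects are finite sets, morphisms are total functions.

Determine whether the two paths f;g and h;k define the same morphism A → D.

Path 1 = f;g:
  0 f=>0 g=>0
  1 f=>3 g=>0
  2 f=>2 g=>1
  3 f=>0 g=>0
  4 f=>0 g=>0
  ⟦path⟧₁ = ⟨0 0 1 0 0⟩
Path 2 = h;k:
  0 h=>1 k=>0
  1 h=>1 k=>0
  2 h=>0 k=>1
  3 h=>2 k=>0
  4 h=>2 k=>0
  ⟦path⟧₂ = ⟨0 0 1 0 0⟩
Equal? same morphism ✓

Answer: COMMUTES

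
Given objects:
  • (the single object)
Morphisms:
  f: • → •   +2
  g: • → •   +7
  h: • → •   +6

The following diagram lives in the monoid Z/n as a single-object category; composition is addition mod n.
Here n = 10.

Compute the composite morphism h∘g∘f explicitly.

  0 +2≡2 +7≡9 +6≡5  (mod 10)
result: +5

Answer: +5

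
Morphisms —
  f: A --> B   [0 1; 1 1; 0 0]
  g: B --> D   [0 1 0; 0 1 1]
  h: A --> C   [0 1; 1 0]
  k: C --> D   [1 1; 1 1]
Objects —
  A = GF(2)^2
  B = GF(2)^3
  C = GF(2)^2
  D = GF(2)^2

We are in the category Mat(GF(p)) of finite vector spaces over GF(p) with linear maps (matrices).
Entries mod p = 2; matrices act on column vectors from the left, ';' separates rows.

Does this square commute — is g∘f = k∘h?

Path 1 = f;g:
  e0=⟨1,0⟩ f-->⟨0,1,0⟩ g-->⟨1,1⟩
  e1=⟨0,1⟩ f-->⟨1,1,0⟩ g-->⟨1,1⟩
  result₁ = [1 1; 1 1]
Path 2 = h;k:
  e0=⟨1,0⟩ h-->⟨0,1⟩ k-->⟨1,1⟩
  e1=⟨0,1⟩ h-->⟨1,0⟩ k-->⟨1,1⟩
  result₂ = [1 1; 1 1]
Equal? same morphism ✓

Answer: COMMUTES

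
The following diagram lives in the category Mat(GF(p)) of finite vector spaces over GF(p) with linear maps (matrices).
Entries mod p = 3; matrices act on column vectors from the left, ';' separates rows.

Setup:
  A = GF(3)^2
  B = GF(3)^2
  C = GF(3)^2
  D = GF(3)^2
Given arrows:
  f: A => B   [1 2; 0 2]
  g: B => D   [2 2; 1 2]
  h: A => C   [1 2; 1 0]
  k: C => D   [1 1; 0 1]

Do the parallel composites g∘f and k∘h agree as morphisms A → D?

Answer: COMMUTES

Derivation:
Along f;g (path 1):
  e0=[1,0] f=>[1,0] g=>[2,1]
  e1=[0,1] f=>[2,2] g=>[2,0]
  ⟦path⟧₁ = [2 2; 1 0]
Along h;k (path 2):
  e0=[1,0] h=>[1,1] k=>[2,1]
  e1=[0,1] h=>[2,0] k=>[2,0]
  ⟦path⟧₂ = [2 2; 1 0]
Equal? same morphism ✓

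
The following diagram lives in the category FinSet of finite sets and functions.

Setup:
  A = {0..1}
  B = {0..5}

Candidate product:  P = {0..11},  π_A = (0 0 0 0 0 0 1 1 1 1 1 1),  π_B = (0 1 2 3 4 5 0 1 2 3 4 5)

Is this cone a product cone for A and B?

|A|·|B| = 2·6 = 12;  |P| = 12
Check the pairing map k ↦ (π_A(k), π_B(k)):
  0 : (0,0)
  1 : (0,1)
  2 : (0,2)
  3 : (0,3)
  4 : (0,4)
  5 : (0,5)
  6 : (1,0)
  7 : (1,1)
  8 : (1,2)
  9 : (1,3)
  10 : (1,4)
  11 : (1,5)
distinct pairs in image: 12 / 12 needed
  → bijection onto A×B; projections well-typed.

Answer: VALID PRODUCT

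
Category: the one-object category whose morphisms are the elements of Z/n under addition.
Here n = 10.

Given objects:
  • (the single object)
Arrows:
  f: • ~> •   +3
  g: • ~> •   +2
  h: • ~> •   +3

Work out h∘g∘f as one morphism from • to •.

  0 +3≡3 +2≡5 +3≡8  (mod 10)
composite: +8

Answer: +8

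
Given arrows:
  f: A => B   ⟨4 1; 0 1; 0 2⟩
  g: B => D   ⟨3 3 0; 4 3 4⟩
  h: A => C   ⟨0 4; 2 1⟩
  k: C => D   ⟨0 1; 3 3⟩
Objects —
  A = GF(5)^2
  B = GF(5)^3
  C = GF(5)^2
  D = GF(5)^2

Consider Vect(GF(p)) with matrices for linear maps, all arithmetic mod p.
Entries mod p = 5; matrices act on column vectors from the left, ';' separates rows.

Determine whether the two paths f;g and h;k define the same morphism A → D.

Answer: COMMUTES

Derivation:
Path 1 = f;g:
  e0=⟨1,0⟩ f=>⟨4,0,0⟩ g=>⟨2,1⟩
  e1=⟨0,1⟩ f=>⟨1,1,2⟩ g=>⟨1,0⟩
  ⟦path⟧₁ = ⟨2 1; 1 0⟩
Path 2 = h;k:
  e0=⟨1,0⟩ h=>⟨0,2⟩ k=>⟨2,1⟩
  e1=⟨0,1⟩ h=>⟨4,1⟩ k=>⟨1,0⟩
  ⟦path⟧₂ = ⟨2 1; 1 0⟩
Equal? YES — commutes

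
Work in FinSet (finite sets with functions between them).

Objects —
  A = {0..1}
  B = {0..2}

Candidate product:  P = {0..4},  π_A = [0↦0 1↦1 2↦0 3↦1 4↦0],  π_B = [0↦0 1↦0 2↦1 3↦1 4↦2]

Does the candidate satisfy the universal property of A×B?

|A|·|B| = 2·3 = 6;  |P| = 5
  → cardinalities differ; no bijection possible.

Answer: NOT A VALID PRODUCT — |P|=5 ≠ |A|·|B|=6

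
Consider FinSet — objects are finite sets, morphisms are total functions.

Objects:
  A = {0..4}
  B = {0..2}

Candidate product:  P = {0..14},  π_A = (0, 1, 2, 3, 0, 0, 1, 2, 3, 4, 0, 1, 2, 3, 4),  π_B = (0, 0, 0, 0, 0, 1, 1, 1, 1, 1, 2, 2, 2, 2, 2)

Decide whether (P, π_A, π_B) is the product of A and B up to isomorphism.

|A|·|B| = 5·3 = 15;  |P| = 15
Check the pairing map k ↦ (π_A(k), π_B(k)):
  0 -> (0,0)
  1 -> (1,0)
  2 -> (2,0)
  3 -> (3,0)
  4 -> (0,0)  ✗ repeats pair of k=0
  5 -> (0,1)
  6 -> (1,1)
  7 -> (2,1)
  8 -> (3,1)
  9 -> (4,1)
  10 -> (0,2)
  11 -> (1,2)
  12 -> (2,2)
  13 -> (3,2)
  14 -> (4,2)
distinct pairs in image: 14 / 15 needed
  → (0,0) hit at k=0 and k=4

Answer: NOT A VALID PRODUCT — duplicate pair at indices 0,4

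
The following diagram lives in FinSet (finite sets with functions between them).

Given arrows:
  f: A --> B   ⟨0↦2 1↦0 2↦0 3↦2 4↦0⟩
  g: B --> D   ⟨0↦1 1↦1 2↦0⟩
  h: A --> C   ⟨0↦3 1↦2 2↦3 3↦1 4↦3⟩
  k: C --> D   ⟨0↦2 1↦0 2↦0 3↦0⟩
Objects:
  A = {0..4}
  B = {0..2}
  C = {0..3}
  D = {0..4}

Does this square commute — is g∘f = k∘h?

Path 1 = f;g:
  0 f-->2 g-->0
  1 f-->0 g-->1
  2 f-->0 g-->1
  3 f-->2 g-->0
  4 f-->0 g-->1
  result₁ = ⟨0↦0 1↦1 2↦1 3↦0 4↦1⟩
Path 2 = h;k:
  0 h-->3 k-->0
  1 h-->2 k-->0
  2 h-->3 k-->0
  3 h-->1 k-->0
  4 h-->3 k-->0
  result₂ = ⟨0↦0 1↦0 2↦0 3↦0 4↦0⟩
Equal? distinct morphisms ✗

Answer: DOES NOT COMMUTE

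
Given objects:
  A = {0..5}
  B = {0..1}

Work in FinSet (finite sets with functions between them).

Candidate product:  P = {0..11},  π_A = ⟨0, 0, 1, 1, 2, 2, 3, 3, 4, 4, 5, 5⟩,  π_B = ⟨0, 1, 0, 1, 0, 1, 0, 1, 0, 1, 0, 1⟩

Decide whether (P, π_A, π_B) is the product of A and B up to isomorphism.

|A|·|B| = 6·2 = 12;  |P| = 12
Check the pairing map k ↦ (π_A(k), π_B(k)):
  0 ↦ (0,0)
  1 ↦ (0,1)
  2 ↦ (1,0)
  3 ↦ (1,1)
  4 ↦ (2,0)
  5 ↦ (2,1)
  6 ↦ (3,0)
  7 ↦ (3,1)
  8 ↦ (4,0)
  9 ↦ (4,1)
  10 ↦ (5,0)
  11 ↦ (5,1)
distinct pairs in image: 12 / 12 needed
  → bijection onto A×B; projections well-typed.

Answer: VALID PRODUCT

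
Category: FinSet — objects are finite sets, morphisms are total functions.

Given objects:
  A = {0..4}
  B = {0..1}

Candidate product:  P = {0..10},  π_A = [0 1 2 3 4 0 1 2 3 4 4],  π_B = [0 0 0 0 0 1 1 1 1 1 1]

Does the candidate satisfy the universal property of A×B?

Answer: NOT A VALID PRODUCT — |P|=11 ≠ |A|·|B|=10

Trace:
|A|·|B| = 5·2 = 10;  |P| = 11
  → cardinalities differ; no bijection possible.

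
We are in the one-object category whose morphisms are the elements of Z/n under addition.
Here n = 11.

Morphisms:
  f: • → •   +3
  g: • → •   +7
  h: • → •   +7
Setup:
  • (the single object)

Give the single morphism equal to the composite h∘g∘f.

Answer: +6

Trace:
  0 +3≡3 +7≡10 +7≡6  (mod 11)
composite: +6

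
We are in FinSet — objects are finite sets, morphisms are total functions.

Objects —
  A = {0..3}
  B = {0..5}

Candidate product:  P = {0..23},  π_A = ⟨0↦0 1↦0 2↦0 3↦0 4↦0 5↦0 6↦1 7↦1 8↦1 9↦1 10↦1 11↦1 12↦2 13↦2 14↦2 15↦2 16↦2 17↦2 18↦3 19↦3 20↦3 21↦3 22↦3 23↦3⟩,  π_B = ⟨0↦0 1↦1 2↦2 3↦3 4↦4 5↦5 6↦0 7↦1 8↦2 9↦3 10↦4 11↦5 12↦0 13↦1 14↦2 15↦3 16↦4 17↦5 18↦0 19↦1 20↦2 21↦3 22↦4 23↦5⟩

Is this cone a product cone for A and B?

Answer: VALID PRODUCT

Derivation:
|A|·|B| = 4·6 = 24;  |P| = 24
Check the pairing map k ↦ (π_A(k), π_B(k)):
  0 ↦ (0,0)
  1 ↦ (0,1)
  2 ↦ (0,2)
  3 ↦ (0,3)
  4 ↦ (0,4)
  5 ↦ (0,5)
  6 ↦ (1,0)
  7 ↦ (1,1)
  8 ↦ (1,2)
  9 ↦ (1,3)
  10 ↦ (1,4)
  11 ↦ (1,5)
  12 ↦ (2,0)
  13 ↦ (2,1)
  14 ↦ (2,2)
  15 ↦ (2,3)
  16 ↦ (2,4)
  17 ↦ (2,5)
  18 ↦ (3,0)
  19 ↦ (3,1)
  20 ↦ (3,2)
  21 ↦ (3,3)
  22 ↦ (3,4)
  23 ↦ (3,5)
distinct pairs in image: 24 / 24 needed
  → bijection onto A×B; projections well-typed.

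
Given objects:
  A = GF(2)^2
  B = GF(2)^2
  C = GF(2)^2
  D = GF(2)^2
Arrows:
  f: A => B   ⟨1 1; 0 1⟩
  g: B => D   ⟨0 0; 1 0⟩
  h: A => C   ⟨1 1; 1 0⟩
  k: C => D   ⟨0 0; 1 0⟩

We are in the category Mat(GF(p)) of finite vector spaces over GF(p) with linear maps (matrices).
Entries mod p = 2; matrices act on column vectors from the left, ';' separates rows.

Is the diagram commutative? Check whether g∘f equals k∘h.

Path 1 = f;g:
  e0=(1,0) f=>(1,0) g=>(0,1)
  e1=(0,1) f=>(1,1) g=>(0,1)
  ⟦path⟧₁ = ⟨0 0; 1 1⟩
Path 2 = h;k:
  e0=(1,0) h=>(1,1) k=>(0,1)
  e1=(0,1) h=>(1,0) k=>(0,1)
  ⟦path⟧₂ = ⟨0 0; 1 1⟩
Equal? YES — commutes

Answer: COMMUTES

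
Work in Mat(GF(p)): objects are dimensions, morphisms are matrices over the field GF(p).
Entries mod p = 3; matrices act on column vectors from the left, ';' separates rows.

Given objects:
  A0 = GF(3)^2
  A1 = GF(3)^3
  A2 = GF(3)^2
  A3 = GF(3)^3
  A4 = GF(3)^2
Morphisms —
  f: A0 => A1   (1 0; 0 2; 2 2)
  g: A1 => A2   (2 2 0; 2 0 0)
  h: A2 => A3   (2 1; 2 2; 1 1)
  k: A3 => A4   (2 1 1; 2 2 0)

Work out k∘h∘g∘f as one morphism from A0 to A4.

Answer: (0 1; 1 2)

Trace:
  e0=[1,0] f=>[1,0,2] g=>[2,2] h=>[0,2,1] k=>[0,1]
  e1=[0,1] f=>[0,2,2] g=>[1,0] h=>[2,2,1] k=>[1,2]
composite: (0 1; 1 2)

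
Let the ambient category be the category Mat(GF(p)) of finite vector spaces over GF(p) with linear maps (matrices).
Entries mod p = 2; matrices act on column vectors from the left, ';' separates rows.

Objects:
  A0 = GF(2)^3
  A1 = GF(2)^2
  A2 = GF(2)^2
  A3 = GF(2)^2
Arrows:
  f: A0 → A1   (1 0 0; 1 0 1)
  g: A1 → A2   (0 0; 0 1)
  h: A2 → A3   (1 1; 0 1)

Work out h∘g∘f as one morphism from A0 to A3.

Answer: (1 0 1; 1 0 1)

Work:
  e0=⟨1,0,0⟩ f→⟨1,1⟩ g→⟨0,1⟩ h→⟨1,1⟩
  e1=⟨0,1,0⟩ f→⟨0,0⟩ g→⟨0,0⟩ h→⟨0,0⟩
  e2=⟨0,0,1⟩ f→⟨0,1⟩ g→⟨0,1⟩ h→⟨1,1⟩
⟦path⟧: (1 0 1; 1 0 1)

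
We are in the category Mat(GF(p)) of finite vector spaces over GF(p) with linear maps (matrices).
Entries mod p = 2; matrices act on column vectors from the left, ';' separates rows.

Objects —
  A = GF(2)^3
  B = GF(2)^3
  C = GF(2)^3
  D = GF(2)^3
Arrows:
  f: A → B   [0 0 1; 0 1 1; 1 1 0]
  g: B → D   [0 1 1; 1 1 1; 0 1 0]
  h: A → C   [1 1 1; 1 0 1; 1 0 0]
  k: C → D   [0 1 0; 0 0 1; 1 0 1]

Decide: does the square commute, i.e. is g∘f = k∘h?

Along f;g (path 1):
  e0=[1,0,0] f→[0,0,1] g→[1,1,0]
  e1=[0,1,0] f→[0,1,1] g→[0,0,1]
  e2=[0,0,1] f→[1,1,0] g→[1,0,1]
  ⟦path⟧₁ = [1 0 1; 1 0 0; 0 1 1]
Along h;k (path 2):
  e0=[1,0,0] h→[1,1,1] k→[1,1,0]
  e1=[0,1,0] h→[1,0,0] k→[0,0,1]
  e2=[0,0,1] h→[1,1,0] k→[1,0,1]
  ⟦path⟧₂ = [1 0 1; 1 0 0; 0 1 1]
Equal? YES — commutes

Answer: COMMUTES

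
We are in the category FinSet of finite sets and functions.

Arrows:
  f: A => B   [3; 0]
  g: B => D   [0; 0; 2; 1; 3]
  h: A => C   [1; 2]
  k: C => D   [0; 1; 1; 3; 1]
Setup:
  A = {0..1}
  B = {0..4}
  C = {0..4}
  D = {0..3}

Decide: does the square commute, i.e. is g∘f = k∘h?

Answer: DOES NOT COMMUTE

Trace:
1) trace f;g:
  0 f=>3 g=>1
  1 f=>0 g=>0
  ⟦path⟧₁ = [1; 0]
2) trace h;k:
  0 h=>1 k=>1
  1 h=>2 k=>1
  ⟦path⟧₂ = [1; 1]
Equal? distinct morphisms ✗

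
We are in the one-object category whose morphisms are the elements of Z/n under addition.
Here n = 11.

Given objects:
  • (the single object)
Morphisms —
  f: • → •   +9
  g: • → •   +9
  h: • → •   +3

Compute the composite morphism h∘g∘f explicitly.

Answer: +10

Derivation:
  0 +9≡9 +9≡7 +3≡10  (mod 11)
result: +10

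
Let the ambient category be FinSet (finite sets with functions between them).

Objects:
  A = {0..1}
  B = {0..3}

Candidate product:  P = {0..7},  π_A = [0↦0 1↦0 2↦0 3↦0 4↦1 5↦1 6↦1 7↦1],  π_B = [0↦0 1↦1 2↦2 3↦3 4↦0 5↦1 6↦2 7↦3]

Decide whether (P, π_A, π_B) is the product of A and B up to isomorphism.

|A|·|B| = 2·4 = 8;  |P| = 8
Check the pairing map k ↦ (π_A(k), π_B(k)):
  0 ↦ (0,0)
  1 ↦ (0,1)
  2 ↦ (0,2)
  3 ↦ (0,3)
  4 ↦ (1,0)
  5 ↦ (1,1)
  6 ↦ (1,2)
  7 ↦ (1,3)
distinct pairs in image: 8 / 8 needed
  → bijection onto A×B; projections well-typed.

Answer: VALID PRODUCT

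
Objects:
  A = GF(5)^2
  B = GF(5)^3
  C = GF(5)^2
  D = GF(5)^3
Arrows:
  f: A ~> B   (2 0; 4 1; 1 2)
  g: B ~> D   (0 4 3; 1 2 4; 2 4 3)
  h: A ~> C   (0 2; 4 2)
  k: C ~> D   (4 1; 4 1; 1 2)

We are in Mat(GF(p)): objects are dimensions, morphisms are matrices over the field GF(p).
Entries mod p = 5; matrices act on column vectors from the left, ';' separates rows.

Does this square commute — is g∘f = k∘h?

Along f;g (path 1):
  e0=⟨1,0⟩ f~>⟨2,4,1⟩ g~>⟨4,4,3⟩
  e1=⟨0,1⟩ f~>⟨0,1,2⟩ g~>⟨0,0,0⟩
  composite₁ = (4 0; 4 0; 3 0)
Along h;k (path 2):
  e0=⟨1,0⟩ h~>⟨0,4⟩ k~>⟨4,4,3⟩
  e1=⟨0,1⟩ h~>⟨2,2⟩ k~>⟨0,0,1⟩
  composite₂ = (4 0; 4 0; 3 1)
Equal? distinct morphisms ✗

Answer: DOES NOT COMMUTE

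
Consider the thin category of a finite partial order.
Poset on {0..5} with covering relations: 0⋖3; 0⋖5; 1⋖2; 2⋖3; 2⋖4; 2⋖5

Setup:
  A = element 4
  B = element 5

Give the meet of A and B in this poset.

Answer: A∧B = 2

Trace:
Common predecessors of 4,5: {1,2}
  1 ⊑ 2
  2 ⊑ 2
glb = 2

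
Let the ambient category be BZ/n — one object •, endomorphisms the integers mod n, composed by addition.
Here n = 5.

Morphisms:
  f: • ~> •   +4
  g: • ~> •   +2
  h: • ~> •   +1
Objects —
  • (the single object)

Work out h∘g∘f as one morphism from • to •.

Answer: +2

Work:
  0 +4≡4 +2≡1 +1≡2  (mod 5)
⟦path⟧: +2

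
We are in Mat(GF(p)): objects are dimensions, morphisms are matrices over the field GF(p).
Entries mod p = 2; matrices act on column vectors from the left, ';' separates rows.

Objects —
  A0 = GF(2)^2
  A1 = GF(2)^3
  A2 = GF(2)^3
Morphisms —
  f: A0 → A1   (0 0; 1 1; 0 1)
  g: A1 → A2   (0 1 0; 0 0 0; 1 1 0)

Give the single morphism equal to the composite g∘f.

  e0=[1,0] f→[0,1,0] g→[1,0,1]
  e1=[0,1] f→[0,1,1] g→[1,0,1]
result: (1 1; 0 0; 1 1)

Answer: (1 1; 0 0; 1 1)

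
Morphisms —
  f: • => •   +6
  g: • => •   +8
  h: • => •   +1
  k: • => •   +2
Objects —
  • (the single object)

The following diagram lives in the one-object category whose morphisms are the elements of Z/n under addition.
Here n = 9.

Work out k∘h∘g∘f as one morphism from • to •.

  0 +6≡6 +8≡5 +1≡6 +2≡8  (mod 9)
composite: +8

Answer: +8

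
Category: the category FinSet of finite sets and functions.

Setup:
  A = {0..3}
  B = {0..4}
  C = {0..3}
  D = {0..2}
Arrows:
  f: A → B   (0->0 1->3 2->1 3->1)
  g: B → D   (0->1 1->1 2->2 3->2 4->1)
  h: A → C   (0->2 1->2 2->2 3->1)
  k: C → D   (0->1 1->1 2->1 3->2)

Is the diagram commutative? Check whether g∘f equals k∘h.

Along f;g (path 1):
  0 f→0 g→1
  1 f→3 g→2
  2 f→1 g→1
  3 f→1 g→1
  composite₁ = (0->1 1->2 2->1 3->1)
Along h;k (path 2):
  0 h→2 k→1
  1 h→2 k→1
  2 h→2 k→1
  3 h→1 k→1
  composite₂ = (0->1 1->1 2->1 3->1)
Equal? distinct morphisms ✗

Answer: DOES NOT COMMUTE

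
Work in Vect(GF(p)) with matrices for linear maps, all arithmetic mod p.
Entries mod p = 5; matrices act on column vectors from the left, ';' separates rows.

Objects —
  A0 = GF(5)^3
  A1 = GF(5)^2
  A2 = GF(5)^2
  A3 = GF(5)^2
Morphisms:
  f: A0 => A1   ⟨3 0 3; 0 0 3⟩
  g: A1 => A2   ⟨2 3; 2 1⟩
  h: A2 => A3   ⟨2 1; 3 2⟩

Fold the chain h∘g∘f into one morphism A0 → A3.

Answer: ⟨3 0 4; 0 0 3⟩

Derivation:
  e0=[1,0,0] f=>[3,0] g=>[1,1] h=>[3,0]
  e1=[0,1,0] f=>[0,0] g=>[0,0] h=>[0,0]
  e2=[0,0,1] f=>[3,3] g=>[0,4] h=>[4,3]
⟦path⟧: ⟨3 0 4; 0 0 3⟩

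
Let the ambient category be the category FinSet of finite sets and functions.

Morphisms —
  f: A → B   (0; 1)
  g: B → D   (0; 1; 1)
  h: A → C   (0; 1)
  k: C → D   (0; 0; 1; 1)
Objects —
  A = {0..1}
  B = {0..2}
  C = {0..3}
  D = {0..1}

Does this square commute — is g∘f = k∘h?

1) trace f;g:
  0 f→0 g→0
  1 f→1 g→1
  composite₁ = (0; 1)
2) trace h;k:
  0 h→0 k→0
  1 h→1 k→0
  composite₂ = (0; 0)
Equal? NO — does not commute

Answer: DOES NOT COMMUTE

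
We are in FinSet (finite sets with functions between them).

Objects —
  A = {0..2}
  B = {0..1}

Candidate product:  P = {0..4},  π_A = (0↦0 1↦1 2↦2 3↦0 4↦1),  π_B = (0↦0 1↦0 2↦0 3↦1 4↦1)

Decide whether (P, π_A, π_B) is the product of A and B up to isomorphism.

Answer: NOT A VALID PRODUCT — |P|=5 ≠ |A|·|B|=6

Trace:
|A|·|B| = 3·2 = 6;  |P| = 5
  → cardinalities differ; no bijection possible.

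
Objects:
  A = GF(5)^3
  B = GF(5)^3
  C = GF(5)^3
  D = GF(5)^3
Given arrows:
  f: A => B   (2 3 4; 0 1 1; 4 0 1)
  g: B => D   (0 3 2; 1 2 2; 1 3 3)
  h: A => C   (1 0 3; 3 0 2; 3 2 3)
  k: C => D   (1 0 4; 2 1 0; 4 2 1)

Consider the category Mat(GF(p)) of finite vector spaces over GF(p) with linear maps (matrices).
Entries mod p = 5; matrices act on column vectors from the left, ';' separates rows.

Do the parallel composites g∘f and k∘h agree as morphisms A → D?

Answer: DOES NOT COMMUTE

Derivation:
Along f;g (path 1):
  e0=(1,0,0) f=>(2,0,4) g=>(3,0,4)
  e1=(0,1,0) f=>(3,1,0) g=>(3,0,1)
  e2=(0,0,1) f=>(4,1,1) g=>(0,3,0)
  composite₁ = (3 3 0; 0 0 3; 4 1 0)
Along h;k (path 2):
  e0=(1,0,0) h=>(1,3,3) k=>(3,0,3)
  e1=(0,1,0) h=>(0,0,2) k=>(3,0,2)
  e2=(0,0,1) h=>(3,2,3) k=>(0,3,4)
  composite₂ = (3 3 0; 0 0 3; 3 2 4)
Equal? distinct morphisms ✗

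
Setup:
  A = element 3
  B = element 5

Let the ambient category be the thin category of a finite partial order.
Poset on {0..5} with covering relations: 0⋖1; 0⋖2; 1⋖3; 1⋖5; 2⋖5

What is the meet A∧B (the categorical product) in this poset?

Lower bounds of A=3 and B=5: {0,1}
  0 <= 1
  1 <= 1
glb = 1

Answer: A∧B = 1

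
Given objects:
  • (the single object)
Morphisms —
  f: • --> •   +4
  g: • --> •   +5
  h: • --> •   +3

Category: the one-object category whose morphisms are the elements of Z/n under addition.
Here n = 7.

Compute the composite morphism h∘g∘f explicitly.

  0 +4≡4 +5≡2 +3≡5  (mod 7)
result: +5

Answer: +5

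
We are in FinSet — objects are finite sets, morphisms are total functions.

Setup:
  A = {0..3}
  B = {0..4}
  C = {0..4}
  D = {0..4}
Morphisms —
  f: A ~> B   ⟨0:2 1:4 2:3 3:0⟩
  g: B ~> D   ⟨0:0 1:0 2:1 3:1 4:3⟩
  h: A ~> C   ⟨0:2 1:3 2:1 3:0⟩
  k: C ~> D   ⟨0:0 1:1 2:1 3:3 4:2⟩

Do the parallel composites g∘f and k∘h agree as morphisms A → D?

Answer: COMMUTES

Derivation:
Path 1 = f;g:
  0 f~>2 g~>1
  1 f~>4 g~>3
  2 f~>3 g~>1
  3 f~>0 g~>0
  result₁ = ⟨0:1 1:3 2:1 3:0⟩
Path 2 = h;k:
  0 h~>2 k~>1
  1 h~>3 k~>3
  2 h~>1 k~>1
  3 h~>0 k~>0
  result₂ = ⟨0:1 1:3 2:1 3:0⟩
Equal? YES — commutes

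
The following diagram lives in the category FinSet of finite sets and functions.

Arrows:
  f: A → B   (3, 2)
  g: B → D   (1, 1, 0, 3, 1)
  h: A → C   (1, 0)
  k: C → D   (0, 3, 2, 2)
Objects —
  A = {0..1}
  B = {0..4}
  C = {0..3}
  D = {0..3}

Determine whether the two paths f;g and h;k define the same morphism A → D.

1) trace f;g:
  0 f→3 g→3
  1 f→2 g→0
  ⟦path⟧₁ = (3, 0)
2) trace h;k:
  0 h→1 k→3
  1 h→0 k→0
  ⟦path⟧₂ = (3, 0)
Equal? same morphism ✓

Answer: COMMUTES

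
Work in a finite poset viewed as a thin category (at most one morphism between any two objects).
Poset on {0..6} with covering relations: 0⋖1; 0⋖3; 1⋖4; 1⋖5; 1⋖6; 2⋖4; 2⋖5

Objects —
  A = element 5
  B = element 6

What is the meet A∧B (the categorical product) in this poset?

Answer: A∧B = 1

Work:
{x : x≤A ∧ x≤B} = {0,1}  (A=5, B=6)
  0 ≤ 1
  1 ≤ 1
glb = 1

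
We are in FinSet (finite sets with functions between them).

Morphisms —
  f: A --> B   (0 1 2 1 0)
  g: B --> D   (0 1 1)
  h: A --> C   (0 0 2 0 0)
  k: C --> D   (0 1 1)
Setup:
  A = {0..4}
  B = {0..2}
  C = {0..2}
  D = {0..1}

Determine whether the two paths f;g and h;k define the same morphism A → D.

Path 1 = f;g:
  0 f-->0 g-->0
  1 f-->1 g-->1
  2 f-->2 g-->1
  3 f-->1 g-->1
  4 f-->0 g-->0
  composite₁ = (0 1 1 1 0)
Path 2 = h;k:
  0 h-->0 k-->0
  1 h-->0 k-->0
  2 h-->2 k-->1
  3 h-->0 k-->0
  4 h-->0 k-->0
  composite₂ = (0 0 1 0 0)
Equal? distinct morphisms ✗

Answer: DOES NOT COMMUTE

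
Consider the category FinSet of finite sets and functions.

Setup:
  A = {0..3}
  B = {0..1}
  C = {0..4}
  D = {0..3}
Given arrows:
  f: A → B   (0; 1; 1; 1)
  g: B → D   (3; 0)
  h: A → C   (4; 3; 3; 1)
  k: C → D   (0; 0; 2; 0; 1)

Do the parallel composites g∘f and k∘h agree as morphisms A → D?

1) trace f;g:
  0 f→0 g→3
  1 f→1 g→0
  2 f→1 g→0
  3 f→1 g→0
  composite₁ = (3; 0; 0; 0)
2) trace h;k:
  0 h→4 k→1
  1 h→3 k→0
  2 h→3 k→0
  3 h→1 k→0
  composite₂ = (1; 0; 0; 0)
Equal? differ; not commutative

Answer: DOES NOT COMMUTE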